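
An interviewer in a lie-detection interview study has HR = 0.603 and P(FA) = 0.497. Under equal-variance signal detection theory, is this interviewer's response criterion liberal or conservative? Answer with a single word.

liberal

z(H) = 0.261, z(FA) = -0.008
c = −½·(z(H) + z(FA)) = -0.1265
c < 0 → liberal criterion (biased toward responding “yes”).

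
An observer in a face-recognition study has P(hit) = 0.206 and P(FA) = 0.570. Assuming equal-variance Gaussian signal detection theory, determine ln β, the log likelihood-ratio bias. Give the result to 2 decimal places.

Φ⁻¹(0.206) = -0.820, Φ⁻¹(0.570) = 0.176
ln β = −½·[z(H)² − z(FA)²] = −0.5 × (0.672 − 0.031) = -0.3205

ln β = -0.32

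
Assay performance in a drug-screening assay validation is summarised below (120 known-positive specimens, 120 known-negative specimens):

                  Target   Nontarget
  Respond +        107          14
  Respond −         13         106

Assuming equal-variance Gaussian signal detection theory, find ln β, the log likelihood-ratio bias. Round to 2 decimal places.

ln β = -0.05

H = 107/120 = 0.8917
FA = 14/120 = 0.1167
z(0.8917) = 1.236, z(0.1167) = -1.192
ln β = −½·[z(H)² − z(FA)²] = −0.5 × (1.528 − 1.421) = -0.0535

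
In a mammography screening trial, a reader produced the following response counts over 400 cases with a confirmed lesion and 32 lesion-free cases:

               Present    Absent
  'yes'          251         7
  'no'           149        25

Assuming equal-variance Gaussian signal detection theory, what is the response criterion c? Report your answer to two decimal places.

c = 0.23

H = 251/400 = 0.6275
FA = 7/32 = 0.2188
Φ⁻¹(H) = 0.325
Φ⁻¹(FA) = -0.776
c = −½·[z(H) + z(FA)] = −0.5 × (0.325 + (-0.776)) = 0.2255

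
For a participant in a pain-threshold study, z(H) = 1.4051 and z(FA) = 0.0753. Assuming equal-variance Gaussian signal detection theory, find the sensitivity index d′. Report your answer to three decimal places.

d′ = 1.330

d' = z(H) − z(FA) = 1.4051 − 0.0753 = 1.3298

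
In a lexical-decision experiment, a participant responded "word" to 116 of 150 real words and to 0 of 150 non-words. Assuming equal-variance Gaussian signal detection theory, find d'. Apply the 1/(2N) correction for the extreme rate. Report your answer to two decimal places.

d' = 3.46

The false-alarm rate is 0/150 = 0, so apply the 1/(2N) correction: FA → 1/(2·150) = 0.00333.
z(H) = z(0.77333) = 0.750
z(FA) = z(0.00333) = -2.713
d' = 0.750 − (-2.713) = 3.463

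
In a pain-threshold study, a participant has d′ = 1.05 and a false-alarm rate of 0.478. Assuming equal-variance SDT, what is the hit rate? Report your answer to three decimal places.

z(false-alarm rate) = z(0.478) = -0.0552
z(H) = z(FA) + d' = -0.0552 + 1.05 = 0.9948
hit rate = Φ(0.9948) = 0.8401

hit rate = 0.840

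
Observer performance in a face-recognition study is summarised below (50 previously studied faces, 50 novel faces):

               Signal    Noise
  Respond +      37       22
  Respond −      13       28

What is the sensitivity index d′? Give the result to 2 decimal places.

d′ = 0.79

H = 37/50 = 0.7400
FA = 22/50 = 0.4400
z(H) = z(0.7400) = 0.6433
z(FA) = z(0.4400) = -0.1510
d' = z(H) − z(FA) = 0.6433 − (-0.1510) = 0.7943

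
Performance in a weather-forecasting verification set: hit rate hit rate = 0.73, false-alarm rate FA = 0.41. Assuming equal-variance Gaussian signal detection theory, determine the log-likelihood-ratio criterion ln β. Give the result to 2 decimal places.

z(H) = z(0.73) = 0.613
z(FA) = z(0.41) = -0.228
ln β = −½·[z(H)² − z(FA)²] = −0.5 × (0.376 − 0.052) = -0.162

ln β = -0.16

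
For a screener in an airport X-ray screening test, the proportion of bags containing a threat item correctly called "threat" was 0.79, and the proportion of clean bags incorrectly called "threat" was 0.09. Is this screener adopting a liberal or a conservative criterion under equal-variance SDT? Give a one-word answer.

z(H) = 0.806, z(FA) = -1.341
c = −½·(z(H) + z(FA)) = 0.2675
c > 0 → conservative criterion (biased toward responding “no”).

conservative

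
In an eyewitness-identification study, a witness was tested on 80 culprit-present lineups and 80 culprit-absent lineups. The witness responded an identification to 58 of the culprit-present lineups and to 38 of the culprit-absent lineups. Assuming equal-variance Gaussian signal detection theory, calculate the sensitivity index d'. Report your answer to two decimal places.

H = 58/80 = 0.7250
FA = 38/80 = 0.4750
Φ⁻¹(0.7250) = 0.598, Φ⁻¹(0.4750) = -0.063
d' = z(H) − z(FA) = 0.598 − (-0.063) = 0.661

d' = 0.66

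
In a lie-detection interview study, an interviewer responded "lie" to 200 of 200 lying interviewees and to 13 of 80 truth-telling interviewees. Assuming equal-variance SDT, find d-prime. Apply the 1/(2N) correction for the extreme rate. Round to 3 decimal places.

The hit rate is 200/200 = 1, so apply the 1/(2N) correction: H → 1 − 1/(2·200) = 0.99750.
z(H) = z(0.99750) = 2.8070
z(FA) = z(0.16250) = -0.9842
d' = 2.8070 − (-0.9842) = 3.7912

d-prime = 3.791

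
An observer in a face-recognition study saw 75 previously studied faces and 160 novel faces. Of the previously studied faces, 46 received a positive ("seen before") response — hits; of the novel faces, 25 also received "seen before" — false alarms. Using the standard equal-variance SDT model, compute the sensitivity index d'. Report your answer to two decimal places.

H = 46/75 = 0.6133
FA = 25/160 = 0.1562
Φ⁻¹(H) = Φ⁻¹(0.6133) = 0.288
Φ⁻¹(FA) = Φ⁻¹(0.1562) = -1.010
d' = z(H) − z(FA) = 0.288 − (-1.010) = 1.298

d' = 1.30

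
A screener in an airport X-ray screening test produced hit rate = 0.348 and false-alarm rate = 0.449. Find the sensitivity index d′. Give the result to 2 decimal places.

Φ⁻¹(H) = -0.3907
Φ⁻¹(FA) = -0.1282
d' = z(H) − z(FA) = -0.3907 − (-0.1282) = -0.2625

d′ = -0.26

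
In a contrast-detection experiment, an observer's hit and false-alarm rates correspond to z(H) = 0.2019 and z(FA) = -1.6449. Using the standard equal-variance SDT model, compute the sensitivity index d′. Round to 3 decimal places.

d' = z(H) − z(FA) = 0.2019 − (-1.6449) = 1.8468

d′ = 1.847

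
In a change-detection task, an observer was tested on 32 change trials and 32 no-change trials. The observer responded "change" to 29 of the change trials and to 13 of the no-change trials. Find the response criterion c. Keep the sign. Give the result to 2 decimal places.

c = -0.54

H = 29/32 = 0.9062
FA = 13/32 = 0.4062
Φ⁻¹(H) = 1.3177
Φ⁻¹(FA) = -0.2373
c = −½·[z(H) + z(FA)] = −0.5 × (1.3177 + (-0.2373)) = -0.5402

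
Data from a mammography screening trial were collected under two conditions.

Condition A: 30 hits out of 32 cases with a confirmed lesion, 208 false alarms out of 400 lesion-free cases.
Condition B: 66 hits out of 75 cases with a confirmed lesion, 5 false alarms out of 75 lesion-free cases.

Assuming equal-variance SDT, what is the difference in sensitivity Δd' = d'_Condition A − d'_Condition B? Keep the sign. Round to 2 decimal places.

Condition A: z(0.9375) = 1.534, z(0.5200) = 0.050, d' = 1.484
Condition B: z(0.8800) = 1.175, z(0.0667) = -1.501, d' = 2.676
Δd' = d'_Condition A − d'_Condition B = 1.484 − 2.676 = -1.192
Condition B has the higher sensitivity.

Δd' = -1.19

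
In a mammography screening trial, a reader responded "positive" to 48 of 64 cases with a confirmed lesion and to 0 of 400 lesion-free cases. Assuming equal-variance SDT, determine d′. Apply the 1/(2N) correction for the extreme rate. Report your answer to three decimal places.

The false-alarm rate is 0/400 = 0, so apply the 1/(2N) correction: FA → 1/(2·400) = 0.00125.
z(H) = z(0.75000) = 0.6745
z(FA) = z(0.00125) = -3.0233
d' = 0.6745 − (-3.0233) = 3.6978

d′ = 3.698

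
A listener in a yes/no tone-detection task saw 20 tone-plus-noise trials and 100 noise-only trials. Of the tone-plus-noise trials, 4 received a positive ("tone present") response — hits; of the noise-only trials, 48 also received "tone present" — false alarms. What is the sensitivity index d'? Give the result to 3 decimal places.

H = 4/20 = 0.2000
FA = 48/100 = 0.4800
z(H) = z(0.2000) = -0.8416
z(FA) = z(0.4800) = -0.0502
d' = z(H) − z(FA) = -0.8416 − (-0.0502) = -0.7914

d' = -0.791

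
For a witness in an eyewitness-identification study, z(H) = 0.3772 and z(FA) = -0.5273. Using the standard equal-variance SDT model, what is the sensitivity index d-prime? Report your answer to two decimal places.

d-prime = 0.90

d' = z(H) − z(FA) = 0.3772 − (-0.5273) = 0.9045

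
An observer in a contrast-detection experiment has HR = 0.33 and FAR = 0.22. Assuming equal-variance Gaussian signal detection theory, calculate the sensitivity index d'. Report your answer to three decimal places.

d' = 0.332

z(H) = z(0.33) = -0.4399
z(FA) = z(0.22) = -0.7722
d' = z(H) − z(FA) = -0.4399 − (-0.7722) = 0.3323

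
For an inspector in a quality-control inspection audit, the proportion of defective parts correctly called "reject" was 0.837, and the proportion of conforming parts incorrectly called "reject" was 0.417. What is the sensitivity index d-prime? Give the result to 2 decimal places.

z(H) = z(0.837) = 0.982
z(FA) = z(0.417) = -0.210
d' = z(H) − z(FA) = 0.982 − (-0.210) = 1.192

d-prime = 1.19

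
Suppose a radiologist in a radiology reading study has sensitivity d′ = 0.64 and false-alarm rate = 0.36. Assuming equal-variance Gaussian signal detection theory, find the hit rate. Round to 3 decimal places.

hit rate = 0.611

z(false-alarm rate) = z(0.36) = -0.3585
z(H) = z(FA) + d' = -0.3585 + 0.64 = 0.2815
hit rate = Φ(0.2815) = 0.6108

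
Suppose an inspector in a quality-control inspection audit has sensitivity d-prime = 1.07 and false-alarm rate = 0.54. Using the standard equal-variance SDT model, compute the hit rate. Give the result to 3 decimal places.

hit rate = 0.879

z(false-alarm rate) = z(0.54) = 0.1004
z(H) = z(FA) + d' = 0.1004 + 1.07 = 1.1704
hit rate = Φ(1.1704) = 0.8791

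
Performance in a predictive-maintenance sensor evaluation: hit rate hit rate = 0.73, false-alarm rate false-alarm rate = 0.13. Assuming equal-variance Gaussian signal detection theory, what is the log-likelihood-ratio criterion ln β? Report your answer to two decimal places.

z(H) = z(0.73) = 0.613
z(FA) = z(0.13) = -1.126
ln β = −½·[z(H)² − z(FA)²] = −0.5 × (0.376 − 1.268) = 0.446

ln β = 0.45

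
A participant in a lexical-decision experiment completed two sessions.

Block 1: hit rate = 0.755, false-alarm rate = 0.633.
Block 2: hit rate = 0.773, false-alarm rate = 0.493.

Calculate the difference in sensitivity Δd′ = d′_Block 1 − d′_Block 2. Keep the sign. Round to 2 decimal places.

Block 1: z(0.755) = 0.690, z(0.633) = 0.340, d' = 0.350
Block 2: z(0.773) = 0.749, z(0.493) = -0.018, d' = 0.767
Δd' = d'_Block 1 − d'_Block 2 = 0.350 − 0.767 = -0.417
Block 2 has the higher sensitivity.

Δd′ = -0.42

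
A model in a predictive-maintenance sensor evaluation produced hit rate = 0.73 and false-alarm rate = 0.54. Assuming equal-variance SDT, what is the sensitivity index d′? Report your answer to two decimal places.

d′ = 0.51

z(H) = 0.6128
z(FA) = 0.1004
d' = z(H) − z(FA) = 0.6128 − 0.1004 = 0.5124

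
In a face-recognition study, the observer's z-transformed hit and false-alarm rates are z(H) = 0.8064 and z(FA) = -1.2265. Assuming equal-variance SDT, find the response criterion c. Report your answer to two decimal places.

c = −½·[z(H) + z(FA)] = −½·(0.8064 + (-1.2265)) = 0.21005
c > 0: the observer has a conservative response bias.

c = 0.21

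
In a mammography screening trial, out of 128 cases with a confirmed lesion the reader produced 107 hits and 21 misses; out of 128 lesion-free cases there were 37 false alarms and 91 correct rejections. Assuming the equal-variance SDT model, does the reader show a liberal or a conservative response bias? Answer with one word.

z(H) = 0.978, z(FA) = -0.556
c = −½·(z(H) + z(FA)) = -0.211
c < 0 → liberal criterion (biased toward responding “yes”).

liberal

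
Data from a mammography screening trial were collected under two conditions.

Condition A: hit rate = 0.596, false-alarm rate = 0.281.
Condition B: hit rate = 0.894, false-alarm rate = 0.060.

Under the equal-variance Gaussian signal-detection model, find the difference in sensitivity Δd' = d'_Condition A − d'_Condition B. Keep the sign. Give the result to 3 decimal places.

Condition A: z(0.596) = 0.2430, z(0.281) = -0.5799, d' = 0.8229
Condition B: z(0.894) = 1.2481, z(0.060) = -1.5548, d' = 2.8029
Δd' = d'_Condition A − d'_Condition B = 0.8229 − 2.8029 = -1.9800
Condition B has the higher sensitivity.

Δd' = -1.980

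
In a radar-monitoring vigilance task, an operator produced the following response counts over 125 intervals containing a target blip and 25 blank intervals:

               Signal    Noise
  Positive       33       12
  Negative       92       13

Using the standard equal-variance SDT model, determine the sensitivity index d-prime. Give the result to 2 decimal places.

d-prime = -0.58

H = 33/125 = 0.2640
FA = 12/25 = 0.4800
z(H) = z(0.2640) = -0.6311
z(FA) = z(0.4800) = -0.0502
d' = z(H) − z(FA) = -0.6311 − (-0.0502) = -0.5809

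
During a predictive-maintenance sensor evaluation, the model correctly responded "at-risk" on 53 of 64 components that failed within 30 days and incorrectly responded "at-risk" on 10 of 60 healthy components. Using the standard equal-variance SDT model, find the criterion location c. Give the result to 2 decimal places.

c = 0.01

H = 53/64 = 0.8281
FA = 10/60 = 0.1667
z(H) = 0.947
z(FA) = -0.967
c = −½·[z(H) + z(FA)] = −0.5 × (0.947 + (-0.967)) = 0.010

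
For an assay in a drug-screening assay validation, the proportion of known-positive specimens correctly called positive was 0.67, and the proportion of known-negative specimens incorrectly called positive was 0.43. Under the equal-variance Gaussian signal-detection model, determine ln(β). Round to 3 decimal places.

ln β = -0.081

z(H) = z(0.67) = 0.4399
z(FA) = z(0.43) = -0.1764
ln β = −½·[z(H)² − z(FA)²] = −0.5 × (0.1935 − 0.0311) = -0.0812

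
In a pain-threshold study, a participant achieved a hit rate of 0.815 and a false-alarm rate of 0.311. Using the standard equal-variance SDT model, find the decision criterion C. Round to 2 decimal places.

Φ⁻¹(0.815) = 0.8965, Φ⁻¹(0.311) = -0.4930
c = −½·[z(H) + z(FA)] = −0.5 × (0.8965 + (-0.4930)) = -0.20175

C = -0.20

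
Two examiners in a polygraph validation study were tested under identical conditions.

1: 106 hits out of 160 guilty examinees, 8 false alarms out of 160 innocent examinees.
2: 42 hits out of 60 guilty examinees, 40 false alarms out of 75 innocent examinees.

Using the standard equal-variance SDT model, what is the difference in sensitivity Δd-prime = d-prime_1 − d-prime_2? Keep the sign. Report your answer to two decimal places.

Δd-prime = 1.62

1: z(0.6625) = 0.419, z(0.0500) = -1.645, d' = 2.064
2: z(0.7000) = 0.524, z(0.5333) = 0.084, d' = 0.440
Δd' = d'_1 − d'_2 = 2.064 − 0.440 = 1.624
1 has the higher sensitivity.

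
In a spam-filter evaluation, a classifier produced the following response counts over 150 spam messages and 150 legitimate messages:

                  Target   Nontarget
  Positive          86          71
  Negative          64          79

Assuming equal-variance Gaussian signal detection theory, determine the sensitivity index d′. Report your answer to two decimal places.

d′ = 0.25

H = 86/150 = 0.5733
FA = 71/150 = 0.4733
z(H) = z(0.5733) = 0.185
z(FA) = z(0.4733) = -0.067
d' = z(H) − z(FA) = 0.185 − (-0.067) = 0.252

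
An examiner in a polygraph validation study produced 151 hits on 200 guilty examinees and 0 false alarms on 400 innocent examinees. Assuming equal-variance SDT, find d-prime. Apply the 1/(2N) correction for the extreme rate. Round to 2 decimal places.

The false-alarm rate is 0/400 = 0, so apply the 1/(2N) correction: FA → 1/(2·400) = 0.00125.
z(H) = z(0.75500) = 0.690
z(FA) = z(0.00125) = -3.023
d' = 0.690 − (-3.023) = 3.713

d-prime = 3.71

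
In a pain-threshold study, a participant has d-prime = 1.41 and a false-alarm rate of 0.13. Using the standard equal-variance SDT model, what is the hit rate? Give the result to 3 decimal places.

hit rate = 0.612

z(false-alarm rate) = z(0.13) = -1.1264
z(H) = z(FA) + d' = -1.1264 + 1.41 = 0.2836
hit rate = Φ(0.2836) = 0.6116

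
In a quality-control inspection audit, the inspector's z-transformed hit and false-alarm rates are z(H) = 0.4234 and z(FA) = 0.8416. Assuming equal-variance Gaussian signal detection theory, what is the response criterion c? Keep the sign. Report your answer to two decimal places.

c = -0.63

c = −½·[z(H) + z(FA)] = −½·(0.4234 + 0.8416) = -0.6325
c < 0: the inspector has a liberal response bias.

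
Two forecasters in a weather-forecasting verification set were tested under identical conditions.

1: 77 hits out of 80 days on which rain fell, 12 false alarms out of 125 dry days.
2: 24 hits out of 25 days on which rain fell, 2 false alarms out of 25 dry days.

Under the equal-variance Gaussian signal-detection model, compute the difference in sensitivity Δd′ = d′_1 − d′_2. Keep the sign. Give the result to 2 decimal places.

Δd′ = -0.07

1: z(0.9625) = 1.780, z(0.0960) = -1.305, d' = 3.085
2: z(0.9600) = 1.751, z(0.0800) = -1.405, d' = 3.156
Δd' = d'_1 − d'_2 = 3.085 − 3.156 = -0.071
2 has the higher sensitivity.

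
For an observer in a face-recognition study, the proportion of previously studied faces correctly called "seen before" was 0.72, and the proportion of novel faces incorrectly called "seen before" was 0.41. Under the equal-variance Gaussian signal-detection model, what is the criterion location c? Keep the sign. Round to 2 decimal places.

z(H) = z(0.72) = 0.5828
z(FA) = z(0.41) = -0.2275
c = −½·[z(H) + z(FA)] = −0.5 × (0.5828 + (-0.2275)) = -0.17765

c = -0.18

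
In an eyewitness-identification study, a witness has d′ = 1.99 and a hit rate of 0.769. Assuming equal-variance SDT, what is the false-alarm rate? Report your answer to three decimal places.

z(hit rate) = z(0.769) = 0.7356
z(FA) = z(H) − d' = 0.7356 − 1.99 = -1.2544
false-alarm rate = Φ(-1.2544) = 0.1048

false-alarm rate = 0.105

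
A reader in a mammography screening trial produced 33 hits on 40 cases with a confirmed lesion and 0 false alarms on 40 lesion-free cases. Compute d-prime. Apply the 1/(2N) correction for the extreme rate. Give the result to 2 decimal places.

d-prime = 3.18

The false-alarm rate is 0/40 = 0, so apply the 1/(2N) correction: FA → 1/(2·40) = 0.01250.
z(H) = z(0.82500) = 0.935
z(FA) = z(0.01250) = -2.241
d' = 0.935 − (-2.241) = 3.176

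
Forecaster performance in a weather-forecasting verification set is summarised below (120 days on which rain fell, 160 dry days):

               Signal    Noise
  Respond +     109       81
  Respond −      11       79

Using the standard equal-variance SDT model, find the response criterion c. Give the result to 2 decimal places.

H = 109/120 = 0.9083
FA = 81/160 = 0.5062
z(H) = 1.3304
z(FA) = 0.0155
c = −½·[z(H) + z(FA)] = −0.5 × (1.3304 + 0.0155) = -0.67295
c < 0: the forecaster has a liberal response bias.

c = -0.67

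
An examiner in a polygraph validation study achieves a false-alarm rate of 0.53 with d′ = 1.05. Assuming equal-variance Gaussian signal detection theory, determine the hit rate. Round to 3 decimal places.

z(false-alarm rate) = z(0.53) = 0.0753
z(H) = z(FA) + d' = 0.0753 + 1.05 = 1.1253
hit rate = Φ(1.1253) = 0.8698

hit rate = 0.870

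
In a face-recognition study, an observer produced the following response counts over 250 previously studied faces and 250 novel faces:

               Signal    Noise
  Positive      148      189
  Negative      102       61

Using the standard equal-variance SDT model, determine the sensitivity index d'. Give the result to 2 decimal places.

d' = -0.46

H = 148/250 = 0.5920
FA = 189/250 = 0.7560
Φ⁻¹(H) = Φ⁻¹(0.5920) = 0.2327
Φ⁻¹(FA) = Φ⁻¹(0.7560) = 0.6935
d' = z(H) − z(FA) = 0.2327 − 0.6935 = -0.4608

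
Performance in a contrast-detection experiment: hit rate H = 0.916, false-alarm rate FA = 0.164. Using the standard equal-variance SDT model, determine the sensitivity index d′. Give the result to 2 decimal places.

d′ = 2.36

Φ⁻¹(H) = 1.379
Φ⁻¹(FA) = -0.978
d' = z(H) − z(FA) = 1.379 − (-0.978) = 2.357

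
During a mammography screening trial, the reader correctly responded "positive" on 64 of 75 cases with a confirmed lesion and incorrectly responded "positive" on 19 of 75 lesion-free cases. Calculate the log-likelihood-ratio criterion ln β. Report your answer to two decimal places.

ln β = -0.33

H = 64/75 = 0.8533
FA = 19/75 = 0.2533
z(0.8533) = 1.051, z(0.2533) = -0.664
ln β = −½·[z(H)² − z(FA)²] = −0.5 × (1.105 − 0.441) = -0.332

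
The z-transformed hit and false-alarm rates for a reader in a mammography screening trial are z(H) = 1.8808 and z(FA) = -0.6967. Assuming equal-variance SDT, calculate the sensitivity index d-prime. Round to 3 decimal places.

d' = z(H) − z(FA) = 1.8808 − (-0.6967) = 2.5775

d-prime = 2.578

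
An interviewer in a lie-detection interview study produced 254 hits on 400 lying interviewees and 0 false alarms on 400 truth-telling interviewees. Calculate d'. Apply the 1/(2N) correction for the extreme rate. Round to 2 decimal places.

d' = 3.37

The false-alarm rate is 0/400 = 0, so apply the 1/(2N) correction: FA → 1/(2·400) = 0.00125.
z(H) = z(0.63500) = 0.345
z(FA) = z(0.00125) = -3.023
d' = 0.345 − (-3.023) = 3.368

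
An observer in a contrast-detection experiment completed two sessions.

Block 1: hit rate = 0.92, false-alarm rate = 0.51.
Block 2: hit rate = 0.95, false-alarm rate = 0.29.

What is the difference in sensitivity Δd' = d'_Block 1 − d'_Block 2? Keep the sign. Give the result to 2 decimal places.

Δd' = -0.82

Block 1: z(0.92) = 1.405, z(0.51) = 0.025, d' = 1.380
Block 2: z(0.95) = 1.645, z(0.29) = -0.553, d' = 2.198
Δd' = d'_Block 1 − d'_Block 2 = 1.380 − 2.198 = -0.818
Block 2 has the higher sensitivity.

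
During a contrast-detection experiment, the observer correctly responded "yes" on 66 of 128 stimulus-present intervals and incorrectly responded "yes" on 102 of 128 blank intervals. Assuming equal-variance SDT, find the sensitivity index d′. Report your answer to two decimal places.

d′ = -0.79

H = 66/128 = 0.5156
FA = 102/128 = 0.7969
Φ⁻¹(H) = 0.0391
Φ⁻¹(FA) = 0.8306
d' = z(H) − z(FA) = 0.0391 − 0.8306 = -0.7915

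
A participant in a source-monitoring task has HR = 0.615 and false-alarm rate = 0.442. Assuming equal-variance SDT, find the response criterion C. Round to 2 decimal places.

C = -0.07

Φ⁻¹(H) = Φ⁻¹(0.615) = 0.2924
Φ⁻¹(FA) = Φ⁻¹(0.442) = -0.1459
c = −½·[z(H) + z(FA)] = −0.5 × (0.2924 + (-0.1459)) = -0.07325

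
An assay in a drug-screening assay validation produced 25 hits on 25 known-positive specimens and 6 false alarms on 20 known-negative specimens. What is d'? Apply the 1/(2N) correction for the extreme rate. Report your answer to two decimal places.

The hit rate is 25/25 = 1, so apply the 1/(2N) correction: H → 1 − 1/(2·25) = 0.98000.
z(H) = z(0.98000) = 2.054
z(FA) = z(0.30000) = -0.524
d' = 2.054 − (-0.524) = 2.578

d' = 2.58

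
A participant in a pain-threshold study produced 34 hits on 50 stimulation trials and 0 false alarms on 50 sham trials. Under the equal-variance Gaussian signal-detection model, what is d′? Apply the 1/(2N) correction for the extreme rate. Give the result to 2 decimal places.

The false-alarm rate is 0/50 = 0, so apply the 1/(2N) correction: FA → 1/(2·50) = 0.01000.
z(H) = z(0.68000) = 0.468
z(FA) = z(0.01000) = -2.326
d' = 0.468 − (-2.326) = 2.794

d′ = 2.79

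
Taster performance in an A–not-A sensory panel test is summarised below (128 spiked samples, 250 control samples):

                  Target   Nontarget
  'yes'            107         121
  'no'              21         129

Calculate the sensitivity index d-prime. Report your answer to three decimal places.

d-prime = 1.018

H = 107/128 = 0.8359
FA = 121/250 = 0.4840
z(H) = 0.9777
z(FA) = -0.0401
d' = z(H) − z(FA) = 0.9777 − (-0.0401) = 1.0178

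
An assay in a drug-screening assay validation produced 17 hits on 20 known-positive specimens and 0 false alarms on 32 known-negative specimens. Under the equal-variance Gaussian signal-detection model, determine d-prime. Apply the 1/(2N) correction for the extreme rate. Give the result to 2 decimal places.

The false-alarm rate is 0/32 = 0, so apply the 1/(2N) correction: FA → 1/(2·32) = 0.01562.
z(H) = z(0.85000) = 1.036
z(FA) = z(0.01562) = -2.154
d' = 1.036 − (-2.154) = 3.190

d-prime = 3.19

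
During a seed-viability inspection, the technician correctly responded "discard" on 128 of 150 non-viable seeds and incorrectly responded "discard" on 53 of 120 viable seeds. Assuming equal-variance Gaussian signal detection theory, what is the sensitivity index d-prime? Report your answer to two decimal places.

d-prime = 1.20

H = 128/150 = 0.8533
FA = 53/120 = 0.4417
z(H) = 1.051
z(FA) = -0.147
d' = z(H) − z(FA) = 1.051 − (-0.147) = 1.198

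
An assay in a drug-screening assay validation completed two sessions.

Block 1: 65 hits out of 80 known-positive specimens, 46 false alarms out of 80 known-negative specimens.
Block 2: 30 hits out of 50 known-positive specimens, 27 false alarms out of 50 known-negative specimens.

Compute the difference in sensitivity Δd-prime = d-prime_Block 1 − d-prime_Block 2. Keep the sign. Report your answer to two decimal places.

Block 1: z(0.8125) = 0.887, z(0.5750) = 0.189, d' = 0.698
Block 2: z(0.6000) = 0.253, z(0.5400) = 0.100, d' = 0.153
Δd' = d'_Block 1 − d'_Block 2 = 0.698 − 0.153 = 0.545
Block 1 has the higher sensitivity.

Δd-prime = 0.55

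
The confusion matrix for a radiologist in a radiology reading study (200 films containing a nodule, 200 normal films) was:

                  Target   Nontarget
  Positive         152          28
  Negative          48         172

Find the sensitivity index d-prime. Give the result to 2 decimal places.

d-prime = 1.79

H = 152/200 = 0.7600
FA = 28/200 = 0.1400
z(H) = 0.706
z(FA) = -1.080
d' = z(H) − z(FA) = 0.706 − (-1.080) = 1.786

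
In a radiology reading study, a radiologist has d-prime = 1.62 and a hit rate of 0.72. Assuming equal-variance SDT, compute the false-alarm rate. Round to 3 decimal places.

z(hit rate) = z(0.72) = 0.5828
z(FA) = z(H) − d' = 0.5828 − 1.62 = -1.0372
false-alarm rate = Φ(-1.0372) = 0.1498

false-alarm rate = 0.150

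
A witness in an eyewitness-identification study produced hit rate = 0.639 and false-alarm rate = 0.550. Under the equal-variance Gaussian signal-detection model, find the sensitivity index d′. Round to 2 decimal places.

d′ = 0.23

z(H) = z(0.639) = 0.3558
z(FA) = z(0.550) = 0.1257
d' = z(H) − z(FA) = 0.3558 − 0.1257 = 0.2301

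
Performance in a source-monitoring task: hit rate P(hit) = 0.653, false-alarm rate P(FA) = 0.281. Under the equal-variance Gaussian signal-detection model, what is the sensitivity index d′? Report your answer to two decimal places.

Φ⁻¹(H) = 0.3934
Φ⁻¹(FA) = -0.5799
d' = z(H) − z(FA) = 0.3934 − (-0.5799) = 0.9733

d′ = 0.97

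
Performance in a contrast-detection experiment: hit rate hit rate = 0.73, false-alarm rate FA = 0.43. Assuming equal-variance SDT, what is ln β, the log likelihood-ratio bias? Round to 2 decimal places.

ln β = -0.17

Φ⁻¹(0.73) = 0.613, Φ⁻¹(0.43) = -0.176
ln β = −½·[z(H)² − z(FA)²] = −0.5 × (0.376 − 0.031) = -0.1725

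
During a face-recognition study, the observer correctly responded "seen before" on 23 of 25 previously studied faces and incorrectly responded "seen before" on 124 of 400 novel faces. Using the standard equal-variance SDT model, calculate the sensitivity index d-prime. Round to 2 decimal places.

d-prime = 1.90

H = 23/25 = 0.9200
FA = 124/400 = 0.3100
z(0.9200) = 1.405, z(0.3100) = -0.496
d' = z(H) − z(FA) = 1.405 − (-0.496) = 1.901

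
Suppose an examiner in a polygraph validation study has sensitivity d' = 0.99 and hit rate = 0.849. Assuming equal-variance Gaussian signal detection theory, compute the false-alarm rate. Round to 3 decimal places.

z(hit rate) = z(0.849) = 1.0322
z(FA) = z(H) − d' = 1.0322 − 0.99 = 0.0422
false-alarm rate = Φ(0.0422) = 0.5168

false-alarm rate = 0.517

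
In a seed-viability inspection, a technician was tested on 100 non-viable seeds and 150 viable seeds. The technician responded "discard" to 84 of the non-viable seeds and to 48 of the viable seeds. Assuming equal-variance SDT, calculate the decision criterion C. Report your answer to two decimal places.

C = -0.26

H = 84/100 = 0.8400
FA = 48/150 = 0.3200
z(H) = 0.994
z(FA) = -0.468
c = −½·[z(H) + z(FA)] = −0.5 × (0.994 + (-0.468)) = -0.263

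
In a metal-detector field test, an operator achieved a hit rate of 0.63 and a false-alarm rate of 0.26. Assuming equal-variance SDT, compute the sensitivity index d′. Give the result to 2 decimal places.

z(H) = z(0.63) = 0.332
z(FA) = z(0.26) = -0.643
d' = z(H) − z(FA) = 0.332 − (-0.643) = 0.975

d′ = 0.98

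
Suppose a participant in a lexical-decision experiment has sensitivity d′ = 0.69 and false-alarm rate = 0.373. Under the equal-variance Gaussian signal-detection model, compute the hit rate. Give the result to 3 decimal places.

hit rate = 0.643

z(false-alarm rate) = z(0.373) = -0.3239
z(H) = z(FA) + d' = -0.3239 + 0.69 = 0.3661
hit rate = Φ(0.3661) = 0.6429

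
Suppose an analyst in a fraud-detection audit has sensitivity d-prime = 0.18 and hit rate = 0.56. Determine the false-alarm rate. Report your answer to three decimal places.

false-alarm rate = 0.488

z(hit rate) = z(0.56) = 0.1510
z(FA) = z(H) − d' = 0.1510 − 0.18 = -0.0290
false-alarm rate = Φ(-0.0290) = 0.4884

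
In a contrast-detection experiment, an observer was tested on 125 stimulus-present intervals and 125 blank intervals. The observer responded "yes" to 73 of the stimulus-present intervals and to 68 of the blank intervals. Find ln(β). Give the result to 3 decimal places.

ln β = -0.016

H = 73/125 = 0.5840
FA = 68/125 = 0.5440
z(0.5840) = 0.2121, z(0.5440) = 0.1105
ln β = −½·[z(H)² − z(FA)²] = −0.5 × (0.0450 − 0.0122) = -0.0164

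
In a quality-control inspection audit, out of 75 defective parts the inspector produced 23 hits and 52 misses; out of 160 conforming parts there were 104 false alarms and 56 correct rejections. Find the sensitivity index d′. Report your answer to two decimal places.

d′ = -0.89

H = 23/75 = 0.3067
FA = 104/160 = 0.6500
z(H) = -0.505
z(FA) = 0.385
d' = z(H) − z(FA) = -0.505 − 0.385 = -0.890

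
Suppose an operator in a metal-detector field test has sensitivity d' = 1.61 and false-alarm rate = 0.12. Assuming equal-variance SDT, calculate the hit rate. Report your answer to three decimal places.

hit rate = 0.668

z(false-alarm rate) = z(0.12) = -1.1750
z(H) = z(FA) + d' = -1.1750 + 1.61 = 0.4350
hit rate = Φ(0.4350) = 0.6682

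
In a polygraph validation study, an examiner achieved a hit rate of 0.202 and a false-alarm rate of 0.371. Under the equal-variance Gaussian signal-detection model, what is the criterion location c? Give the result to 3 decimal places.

c = 0.582

z(H) = z(0.202) = -0.8345
z(FA) = z(0.371) = -0.3292
c = −½·[z(H) + z(FA)] = −0.5 × (-0.8345 + (-0.3292)) = 0.58185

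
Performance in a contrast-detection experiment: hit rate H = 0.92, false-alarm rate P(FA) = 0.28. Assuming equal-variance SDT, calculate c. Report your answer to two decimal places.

z(H) = 1.405
z(FA) = -0.583
c = −½·[z(H) + z(FA)] = −0.5 × (1.405 + (-0.583)) = -0.411

c = -0.41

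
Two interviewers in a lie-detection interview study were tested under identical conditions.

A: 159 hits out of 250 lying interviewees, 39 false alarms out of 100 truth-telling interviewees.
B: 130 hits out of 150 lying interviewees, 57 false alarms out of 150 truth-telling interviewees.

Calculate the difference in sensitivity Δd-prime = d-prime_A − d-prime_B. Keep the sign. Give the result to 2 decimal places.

Δd-prime = -0.79

A: z(0.6360) = 0.348, z(0.3900) = -0.279, d' = 0.627
B: z(0.8667) = 1.111, z(0.3800) = -0.305, d' = 1.416
Δd' = d'_A − d'_B = 0.627 − 1.416 = -0.789
B has the higher sensitivity.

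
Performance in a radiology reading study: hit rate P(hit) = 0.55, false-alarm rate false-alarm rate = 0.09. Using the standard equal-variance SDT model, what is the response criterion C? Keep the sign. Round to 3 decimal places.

z(H) = 0.1257
z(FA) = -1.3408
c = −½·[z(H) + z(FA)] = −0.5 × (0.1257 + (-1.3408)) = 0.60755
c > 0: the radiologist has a conservative response bias.

C = 0.608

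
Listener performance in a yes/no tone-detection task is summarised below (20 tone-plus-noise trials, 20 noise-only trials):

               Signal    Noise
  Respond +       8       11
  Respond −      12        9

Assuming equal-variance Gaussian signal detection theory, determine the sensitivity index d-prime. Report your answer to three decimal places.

d-prime = -0.379

H = 8/20 = 0.4000
FA = 11/20 = 0.5500
Φ⁻¹(H) = -0.2533
Φ⁻¹(FA) = 0.1257
d' = z(H) − z(FA) = -0.2533 − 0.1257 = -0.3790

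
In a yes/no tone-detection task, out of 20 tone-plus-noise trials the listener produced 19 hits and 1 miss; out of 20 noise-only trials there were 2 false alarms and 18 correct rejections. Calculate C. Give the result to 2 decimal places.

H = 19/20 = 0.9500
FA = 2/20 = 0.1000
z(H) = z(0.9500) = 1.645
z(FA) = z(0.1000) = -1.282
c = −½·[z(H) + z(FA)] = −0.5 × (1.645 + (-1.282)) = -0.1815
c < 0: the listener has a liberal response bias.

C = -0.18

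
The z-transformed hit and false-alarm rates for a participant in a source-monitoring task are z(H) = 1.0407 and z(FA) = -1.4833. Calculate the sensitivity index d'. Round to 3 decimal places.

d' = z(H) − z(FA) = 1.0407 − (-1.4833) = 2.5240

d' = 2.524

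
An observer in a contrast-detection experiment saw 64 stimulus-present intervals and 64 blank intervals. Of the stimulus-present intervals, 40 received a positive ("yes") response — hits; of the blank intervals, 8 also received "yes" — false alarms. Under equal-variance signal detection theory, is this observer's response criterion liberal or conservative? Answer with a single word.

z(H) = 0.319, z(FA) = -1.150
c = −½·(z(H) + z(FA)) = 0.4155
c > 0 → conservative criterion (biased toward responding “no”).

conservative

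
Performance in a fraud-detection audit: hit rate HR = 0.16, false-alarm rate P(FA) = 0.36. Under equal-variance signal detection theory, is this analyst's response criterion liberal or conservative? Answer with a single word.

z(H) = -0.994, z(FA) = -0.358
c = −½·(z(H) + z(FA)) = 0.676
c > 0 → conservative criterion (biased toward responding “no”).

conservative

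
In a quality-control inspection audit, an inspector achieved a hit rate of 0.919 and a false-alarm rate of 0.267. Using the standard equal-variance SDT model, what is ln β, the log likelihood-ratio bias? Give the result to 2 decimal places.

ln β = -0.78

Φ⁻¹(0.919) = 1.398, Φ⁻¹(0.267) = -0.622
ln β = −½·[z(H)² − z(FA)²] = −0.5 × (1.954 − 0.387) = -0.7835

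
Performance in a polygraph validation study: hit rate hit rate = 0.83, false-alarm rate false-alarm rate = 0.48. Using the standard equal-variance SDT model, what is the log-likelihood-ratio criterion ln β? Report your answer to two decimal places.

z(H) = z(0.83) = 0.954
z(FA) = z(0.48) = -0.050
ln β = −½·[z(H)² − z(FA)²] = −0.5 × (0.910 − 0.003) = -0.4535

ln β = -0.45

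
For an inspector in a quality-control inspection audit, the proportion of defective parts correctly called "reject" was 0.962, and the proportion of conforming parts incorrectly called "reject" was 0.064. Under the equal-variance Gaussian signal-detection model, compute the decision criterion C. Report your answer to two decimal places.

Φ⁻¹(0.962) = 1.7744, Φ⁻¹(0.064) = -1.5220
c = −½·[z(H) + z(FA)] = −0.5 × (1.7744 + (-1.5220)) = -0.1262

C = -0.13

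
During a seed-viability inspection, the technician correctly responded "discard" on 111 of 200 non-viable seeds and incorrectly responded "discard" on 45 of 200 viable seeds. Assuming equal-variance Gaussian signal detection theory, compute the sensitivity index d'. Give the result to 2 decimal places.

d' = 0.89

H = 111/200 = 0.5550
FA = 45/200 = 0.2250
z(0.5550) = 0.1383, z(0.2250) = -0.7554
d' = z(H) − z(FA) = 0.1383 − (-0.7554) = 0.8937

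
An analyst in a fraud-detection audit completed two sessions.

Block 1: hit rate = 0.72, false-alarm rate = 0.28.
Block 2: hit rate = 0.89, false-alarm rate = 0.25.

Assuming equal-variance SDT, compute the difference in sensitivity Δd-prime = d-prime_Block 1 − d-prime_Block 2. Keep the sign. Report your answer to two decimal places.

Δd-prime = -0.74

Block 1: z(0.72) = 0.583, z(0.28) = -0.583, d' = 1.166
Block 2: z(0.89) = 1.227, z(0.25) = -0.674, d' = 1.901
Δd' = d'_Block 1 − d'_Block 2 = 1.166 − 1.901 = -0.735
Block 2 has the higher sensitivity.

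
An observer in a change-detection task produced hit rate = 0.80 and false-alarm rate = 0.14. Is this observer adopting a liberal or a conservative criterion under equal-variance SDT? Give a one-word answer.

conservative

z(H) = 0.842, z(FA) = -1.080
c = −½·(z(H) + z(FA)) = 0.119
c > 0 → conservative criterion (biased toward responding “no”).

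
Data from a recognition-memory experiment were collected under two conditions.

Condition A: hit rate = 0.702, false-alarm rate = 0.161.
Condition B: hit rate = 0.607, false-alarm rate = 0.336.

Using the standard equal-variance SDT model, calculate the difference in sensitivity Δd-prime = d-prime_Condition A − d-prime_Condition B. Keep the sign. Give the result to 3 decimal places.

Condition A: z(0.702) = 0.5302, z(0.161) = -0.9904, d' = 1.5206
Condition B: z(0.607) = 0.2715, z(0.336) = -0.4234, d' = 0.6949
Δd' = d'_Condition A − d'_Condition B = 1.5206 − 0.6949 = 0.8257
Condition A has the higher sensitivity.

Δd-prime = 0.826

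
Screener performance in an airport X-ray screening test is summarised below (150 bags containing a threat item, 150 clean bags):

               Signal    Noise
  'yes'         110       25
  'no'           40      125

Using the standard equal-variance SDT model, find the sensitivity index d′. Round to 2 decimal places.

d′ = 1.59

H = 110/150 = 0.7333
FA = 25/150 = 0.1667
z(H) = 0.6228
z(FA) = -0.9673
d' = z(H) − z(FA) = 0.6228 − (-0.9673) = 1.5901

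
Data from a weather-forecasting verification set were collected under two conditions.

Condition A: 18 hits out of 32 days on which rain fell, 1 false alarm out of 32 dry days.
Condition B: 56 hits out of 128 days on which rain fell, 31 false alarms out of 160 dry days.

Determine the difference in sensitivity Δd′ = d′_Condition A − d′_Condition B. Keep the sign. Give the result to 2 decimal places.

Condition A: z(0.5625) = 0.157, z(0.0312) = -1.863, d' = 2.020
Condition B: z(0.4375) = -0.157, z(0.1938) = -0.864, d' = 0.707
Δd' = d'_Condition A − d'_Condition B = 2.020 − 0.707 = 1.313
Condition A has the higher sensitivity.

Δd′ = 1.31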